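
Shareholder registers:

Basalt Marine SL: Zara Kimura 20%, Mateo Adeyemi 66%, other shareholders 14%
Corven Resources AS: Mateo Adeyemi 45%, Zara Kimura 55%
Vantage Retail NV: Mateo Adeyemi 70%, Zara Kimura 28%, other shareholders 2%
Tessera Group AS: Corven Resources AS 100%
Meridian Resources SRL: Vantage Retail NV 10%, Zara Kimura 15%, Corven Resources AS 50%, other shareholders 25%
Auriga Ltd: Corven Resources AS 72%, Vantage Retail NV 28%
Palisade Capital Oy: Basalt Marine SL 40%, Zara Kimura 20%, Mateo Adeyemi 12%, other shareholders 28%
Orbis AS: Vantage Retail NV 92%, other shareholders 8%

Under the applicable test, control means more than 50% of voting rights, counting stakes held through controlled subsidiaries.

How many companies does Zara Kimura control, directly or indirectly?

4

Zara holds 55% of Corven, so Zara controls Corven.
Corven holds 100% of Tessera, so Zara controls Tessera.
Zara and Corven together hold 15% + 50% = 65% of Meridian, so Zara controls Meridian.
Corven holds 72% of Auriga, so Zara controls Auriga.
No other company's threshold is met.
Zara controls 4 companies.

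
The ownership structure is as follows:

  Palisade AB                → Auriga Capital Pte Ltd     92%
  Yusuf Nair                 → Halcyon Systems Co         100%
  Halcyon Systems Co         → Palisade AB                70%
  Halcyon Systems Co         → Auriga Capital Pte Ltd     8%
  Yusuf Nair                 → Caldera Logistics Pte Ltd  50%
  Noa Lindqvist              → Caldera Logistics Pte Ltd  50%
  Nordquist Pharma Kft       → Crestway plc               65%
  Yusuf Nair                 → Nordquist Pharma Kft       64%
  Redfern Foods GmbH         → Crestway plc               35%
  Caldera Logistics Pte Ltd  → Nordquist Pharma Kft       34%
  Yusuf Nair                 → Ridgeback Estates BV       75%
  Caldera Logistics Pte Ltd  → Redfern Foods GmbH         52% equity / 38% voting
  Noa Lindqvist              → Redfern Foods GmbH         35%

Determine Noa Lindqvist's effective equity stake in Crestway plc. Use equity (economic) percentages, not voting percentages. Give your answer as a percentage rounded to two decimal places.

Noa reaches Crestway along 3 paths.
Via Caldera → Nordquist: 50% × 34% × 65% = 11.05%.
Via Redfern: 35% × 35% = 12.25%.
Via Caldera → Redfern: 50% × 52% × 35% = 9.1%.
Total: 11.05% + 12.25% + 9.1% = 32.4%.
Rounded: 32.40%.

32.40%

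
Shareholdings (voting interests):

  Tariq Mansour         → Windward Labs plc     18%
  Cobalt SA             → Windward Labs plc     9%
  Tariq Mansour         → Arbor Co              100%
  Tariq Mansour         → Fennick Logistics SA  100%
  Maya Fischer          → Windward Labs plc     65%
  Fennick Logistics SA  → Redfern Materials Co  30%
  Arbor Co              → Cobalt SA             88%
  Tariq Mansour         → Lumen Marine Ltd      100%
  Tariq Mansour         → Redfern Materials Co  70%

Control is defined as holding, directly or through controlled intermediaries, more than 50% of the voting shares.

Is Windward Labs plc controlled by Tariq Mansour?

No

Tariq holds 100% of Arbor, so Tariq controls Arbor.
Arbor holds 88% of Cobalt, so Tariq controls Cobalt.
Tariq holds 100% of Fennick, so Tariq controls Fennick.
Tariq holds 100% of Lumen, so Tariq controls Lumen.
Tariq and Fennick together hold 70% + 30% = 100% of Redfern, so Tariq controls Redfern.
In Windward, Tariq's side holds only 9% + 18% = 27%, not > 50%.
So Tariq does not control Windward.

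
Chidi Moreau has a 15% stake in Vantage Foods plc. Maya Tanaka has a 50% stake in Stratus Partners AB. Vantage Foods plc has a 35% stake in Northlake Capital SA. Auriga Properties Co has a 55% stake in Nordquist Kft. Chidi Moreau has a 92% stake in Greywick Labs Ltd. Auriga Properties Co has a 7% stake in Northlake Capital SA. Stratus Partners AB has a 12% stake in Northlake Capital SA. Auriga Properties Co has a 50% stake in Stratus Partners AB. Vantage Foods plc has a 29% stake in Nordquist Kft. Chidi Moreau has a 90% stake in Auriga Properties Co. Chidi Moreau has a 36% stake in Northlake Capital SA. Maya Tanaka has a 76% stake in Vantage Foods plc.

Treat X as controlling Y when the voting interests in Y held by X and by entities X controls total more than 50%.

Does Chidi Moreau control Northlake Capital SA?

Chidi holds 90% of Auriga, so Chidi controls Auriga.
Chidi holds 92% of Greywick, so Chidi controls Greywick.
Auriga holds 55% of Nordquist, so Chidi controls Nordquist.
In Northlake, Chidi's side holds only 36% + 7% = 43%, not > 50%.
So Chidi does not control Northlake.

No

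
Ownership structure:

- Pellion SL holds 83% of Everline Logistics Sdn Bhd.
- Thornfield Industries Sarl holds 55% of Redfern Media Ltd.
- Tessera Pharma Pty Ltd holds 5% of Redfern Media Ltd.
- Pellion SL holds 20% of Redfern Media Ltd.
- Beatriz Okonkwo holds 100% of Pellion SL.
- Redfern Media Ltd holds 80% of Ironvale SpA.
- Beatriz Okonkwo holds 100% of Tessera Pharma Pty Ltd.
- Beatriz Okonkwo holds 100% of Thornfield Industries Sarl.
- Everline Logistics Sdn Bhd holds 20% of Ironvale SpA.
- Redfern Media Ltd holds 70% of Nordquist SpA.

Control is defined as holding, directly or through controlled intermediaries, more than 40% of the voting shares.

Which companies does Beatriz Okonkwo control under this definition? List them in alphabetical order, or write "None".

Everline Logistics Sdn Bhd, Ironvale SpA, Nordquist SpA, Pellion SL, Redfern Media Ltd, Tessera Pharma Pty Ltd, Thornfield Industries Sarl

Beatriz holds 100% of Tessera, so Beatriz controls Tessera.
Beatriz holds 100% of Pellion, so Beatriz controls Pellion.
Beatriz holds 100% of Thornfield, so Beatriz controls Thornfield.
Pellion holds 83% of Everline, so Beatriz controls Everline.
Thornfield and Pellion and Tessera together hold 55% + 20% + 5% = 80% of Redfern, so Beatriz controls Redfern.
Redfern holds 70% of Nordquist, so Beatriz controls Nordquist.
Redfern and Everline together hold 80% + 20% = 100% of Ironvale, so Beatriz controls Ironvale.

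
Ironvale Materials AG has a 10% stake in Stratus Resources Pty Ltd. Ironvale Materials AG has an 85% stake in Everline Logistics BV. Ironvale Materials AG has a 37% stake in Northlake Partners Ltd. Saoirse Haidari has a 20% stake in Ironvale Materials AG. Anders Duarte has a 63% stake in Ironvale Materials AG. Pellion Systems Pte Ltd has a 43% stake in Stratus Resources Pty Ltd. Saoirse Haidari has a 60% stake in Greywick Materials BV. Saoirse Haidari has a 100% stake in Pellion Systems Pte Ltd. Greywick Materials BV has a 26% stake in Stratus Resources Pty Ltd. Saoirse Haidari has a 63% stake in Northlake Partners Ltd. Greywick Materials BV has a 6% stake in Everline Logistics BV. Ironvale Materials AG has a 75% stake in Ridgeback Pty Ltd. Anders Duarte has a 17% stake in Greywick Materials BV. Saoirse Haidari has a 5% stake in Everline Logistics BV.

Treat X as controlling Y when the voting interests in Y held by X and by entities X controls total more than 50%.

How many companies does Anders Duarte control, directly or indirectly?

Anders holds 63% of Ironvale, so Anders controls Ironvale.
Ironvale holds 85% of Everline, so Anders controls Everline.
Ironvale holds 75% of Ridgeback, so Anders controls Ridgeback.
No other company's threshold is met.
Anders controls 3 companies.

3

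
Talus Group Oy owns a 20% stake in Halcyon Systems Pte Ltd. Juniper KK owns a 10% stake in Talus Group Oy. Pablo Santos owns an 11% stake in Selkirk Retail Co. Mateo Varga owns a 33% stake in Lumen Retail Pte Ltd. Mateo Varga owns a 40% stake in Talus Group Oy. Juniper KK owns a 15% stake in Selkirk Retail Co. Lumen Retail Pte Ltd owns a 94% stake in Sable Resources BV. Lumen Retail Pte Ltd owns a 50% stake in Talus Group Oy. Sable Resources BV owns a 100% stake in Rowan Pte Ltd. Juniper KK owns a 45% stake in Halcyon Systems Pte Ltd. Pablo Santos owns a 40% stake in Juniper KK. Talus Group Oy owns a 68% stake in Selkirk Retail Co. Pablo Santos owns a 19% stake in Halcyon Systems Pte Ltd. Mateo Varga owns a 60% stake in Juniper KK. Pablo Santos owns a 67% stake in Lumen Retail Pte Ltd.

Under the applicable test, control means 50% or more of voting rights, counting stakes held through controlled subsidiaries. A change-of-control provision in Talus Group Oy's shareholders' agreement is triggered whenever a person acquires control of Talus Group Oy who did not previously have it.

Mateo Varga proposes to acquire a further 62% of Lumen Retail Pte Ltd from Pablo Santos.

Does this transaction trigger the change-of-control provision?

No

The purchase adds only to Mateo's holdings (Pablo's stake shrinks), so Mateo is the only person who could newly come to control Talus.
Mateo holds 60% of Juniper, so Mateo controls Juniper.
Juniper and Mateo together hold 10% + 40% = 50% of Talus, so Mateo controls Talus.
So Mateo already controls Talus before the transaction.
After the purchase, Mateo's direct stake in Lumen rises to 33% + 62% = 95%, and Pablo's stake falls to 5%.
Mateo controlled Talus already, so this is not a new person acquiring control; every other person's position is unchanged or reduced.
No new person acquires control, so the clause is not triggered.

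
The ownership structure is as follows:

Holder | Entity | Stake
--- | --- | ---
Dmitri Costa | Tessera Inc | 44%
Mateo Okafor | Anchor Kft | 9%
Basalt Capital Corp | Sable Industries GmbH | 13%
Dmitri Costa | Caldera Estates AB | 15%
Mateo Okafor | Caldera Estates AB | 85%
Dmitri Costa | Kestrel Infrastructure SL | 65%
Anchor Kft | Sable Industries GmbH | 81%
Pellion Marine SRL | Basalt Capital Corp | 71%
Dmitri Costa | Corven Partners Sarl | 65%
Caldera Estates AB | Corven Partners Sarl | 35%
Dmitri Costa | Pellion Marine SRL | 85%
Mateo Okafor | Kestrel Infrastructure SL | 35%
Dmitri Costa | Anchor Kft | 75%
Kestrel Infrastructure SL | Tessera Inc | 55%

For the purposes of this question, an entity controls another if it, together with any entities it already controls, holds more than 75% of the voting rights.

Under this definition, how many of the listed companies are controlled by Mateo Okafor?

1

Mateo holds 85% of Caldera, so Mateo controls Caldera.
No other company's threshold is met.
Mateo controls 1 company.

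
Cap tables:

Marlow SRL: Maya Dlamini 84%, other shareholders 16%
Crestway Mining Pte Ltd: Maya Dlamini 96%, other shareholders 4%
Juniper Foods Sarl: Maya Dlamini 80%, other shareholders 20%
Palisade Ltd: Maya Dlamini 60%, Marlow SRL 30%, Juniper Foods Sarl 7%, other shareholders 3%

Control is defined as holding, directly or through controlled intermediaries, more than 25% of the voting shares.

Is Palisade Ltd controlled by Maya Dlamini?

Yes

Maya holds 80% of Juniper, so Maya controls Juniper.
Maya holds 84% of Marlow, so Maya controls Marlow.
Maya and Marlow and Juniper together hold 60% + 30% + 7% = 97% of Palisade, so Maya controls Palisade.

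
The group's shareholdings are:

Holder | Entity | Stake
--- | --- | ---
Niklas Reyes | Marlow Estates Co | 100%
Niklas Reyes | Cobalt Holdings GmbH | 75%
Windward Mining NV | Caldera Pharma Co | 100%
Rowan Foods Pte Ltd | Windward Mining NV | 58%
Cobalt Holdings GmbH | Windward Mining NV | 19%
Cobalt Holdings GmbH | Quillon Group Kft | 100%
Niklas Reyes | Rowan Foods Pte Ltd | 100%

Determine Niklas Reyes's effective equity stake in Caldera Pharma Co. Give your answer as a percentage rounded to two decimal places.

Niklas reaches Caldera along 2 paths.
Via Cobalt → Windward: 75% × 19% × 100% = 14.25%.
Via Rowan → Windward: 100% × 58% × 100% = 58%.
Total: 14.25% + 58% = 72.25%.

72.25%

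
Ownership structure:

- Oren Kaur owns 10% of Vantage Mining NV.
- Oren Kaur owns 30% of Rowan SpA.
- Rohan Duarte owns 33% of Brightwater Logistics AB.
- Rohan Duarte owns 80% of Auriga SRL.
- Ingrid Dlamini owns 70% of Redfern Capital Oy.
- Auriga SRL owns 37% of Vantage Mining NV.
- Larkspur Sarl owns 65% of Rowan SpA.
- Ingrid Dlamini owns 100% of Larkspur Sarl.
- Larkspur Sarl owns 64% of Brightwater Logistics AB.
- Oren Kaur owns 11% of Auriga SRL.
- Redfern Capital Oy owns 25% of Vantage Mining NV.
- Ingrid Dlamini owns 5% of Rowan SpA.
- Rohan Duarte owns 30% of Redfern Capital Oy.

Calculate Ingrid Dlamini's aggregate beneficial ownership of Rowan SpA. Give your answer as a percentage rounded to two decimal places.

Ingrid reaches Rowan along 2 paths.
Direct stake: 5% = 5%.
Via Larkspur: 100% × 65% = 65%.
Total: 5% + 65% = 70%.
Rounded: 70.00%.

70.00%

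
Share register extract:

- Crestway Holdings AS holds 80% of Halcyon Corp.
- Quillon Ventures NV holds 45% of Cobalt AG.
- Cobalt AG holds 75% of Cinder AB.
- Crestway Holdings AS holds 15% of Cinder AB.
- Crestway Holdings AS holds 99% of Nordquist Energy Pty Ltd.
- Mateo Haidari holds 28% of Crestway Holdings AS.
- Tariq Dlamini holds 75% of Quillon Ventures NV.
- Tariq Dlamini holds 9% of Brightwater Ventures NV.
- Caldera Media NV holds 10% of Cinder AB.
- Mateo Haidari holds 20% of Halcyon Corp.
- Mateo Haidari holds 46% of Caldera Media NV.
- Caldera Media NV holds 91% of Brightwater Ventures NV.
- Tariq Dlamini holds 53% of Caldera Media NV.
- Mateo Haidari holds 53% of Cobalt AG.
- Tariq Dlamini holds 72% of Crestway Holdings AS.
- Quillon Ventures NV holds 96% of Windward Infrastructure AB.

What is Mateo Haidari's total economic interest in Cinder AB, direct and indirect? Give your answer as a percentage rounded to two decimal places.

48.55%

Mateo reaches Cinder along 3 paths.
Via Cobalt: 53% × 75% = 39.75%.
Via Crestway: 28% × 15% = 4.2%.
Via Caldera: 46% × 10% = 4.6%.
Total: 39.75% + 4.2% + 4.6% = 48.55%.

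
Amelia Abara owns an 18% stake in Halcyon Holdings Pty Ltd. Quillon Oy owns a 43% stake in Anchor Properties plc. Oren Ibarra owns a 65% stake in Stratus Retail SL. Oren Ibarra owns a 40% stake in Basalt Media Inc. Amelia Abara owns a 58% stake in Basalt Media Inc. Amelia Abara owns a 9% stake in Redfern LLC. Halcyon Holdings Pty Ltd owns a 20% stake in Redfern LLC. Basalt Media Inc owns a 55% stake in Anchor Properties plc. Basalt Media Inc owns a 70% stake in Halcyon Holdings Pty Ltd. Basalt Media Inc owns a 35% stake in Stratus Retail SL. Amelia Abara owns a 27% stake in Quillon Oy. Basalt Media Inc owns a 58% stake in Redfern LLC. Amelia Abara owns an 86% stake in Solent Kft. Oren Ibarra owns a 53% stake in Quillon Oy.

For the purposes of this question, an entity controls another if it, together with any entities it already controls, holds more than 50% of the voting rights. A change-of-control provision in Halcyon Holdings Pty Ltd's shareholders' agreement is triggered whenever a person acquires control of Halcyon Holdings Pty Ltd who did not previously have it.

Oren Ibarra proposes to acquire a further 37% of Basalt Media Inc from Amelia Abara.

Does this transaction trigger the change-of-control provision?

The purchase adds only to Oren's holdings (Amelia's stake shrinks), so Oren is the only person who could newly come to control Halcyon.
Oren holds 53% of Quillon, so Oren controls Quillon.
Oren holds 65% of Stratus, so Oren controls Stratus.
Neither Oren nor any entity Oren controls holds any voting interest in Halcyon.
So before the transaction, Oren does not control Halcyon.
After the purchase, Oren's direct stake in Basalt rises to 40% + 37% = 77%, and Amelia's stake falls to 21%.
Oren holds 77% of Basalt, so Oren controls Basalt.
Basalt holds 70% of Halcyon, so Oren controls Halcyon.
Oren did not control Halcyon before and does after, so the clause is triggered.

Yes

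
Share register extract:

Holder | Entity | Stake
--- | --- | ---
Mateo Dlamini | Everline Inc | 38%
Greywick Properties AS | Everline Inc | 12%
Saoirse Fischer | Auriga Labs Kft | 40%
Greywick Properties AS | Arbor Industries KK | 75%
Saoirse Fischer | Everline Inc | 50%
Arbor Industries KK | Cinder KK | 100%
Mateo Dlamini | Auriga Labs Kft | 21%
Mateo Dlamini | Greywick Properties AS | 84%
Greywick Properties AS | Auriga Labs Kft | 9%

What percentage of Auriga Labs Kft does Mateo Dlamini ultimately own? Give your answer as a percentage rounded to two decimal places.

28.56%

Mateo reaches Auriga along 2 paths.
Direct stake: 21% = 21%.
Via Greywick: 84% × 9% = 7.56%.
Total: 21% + 7.56% = 28.56%.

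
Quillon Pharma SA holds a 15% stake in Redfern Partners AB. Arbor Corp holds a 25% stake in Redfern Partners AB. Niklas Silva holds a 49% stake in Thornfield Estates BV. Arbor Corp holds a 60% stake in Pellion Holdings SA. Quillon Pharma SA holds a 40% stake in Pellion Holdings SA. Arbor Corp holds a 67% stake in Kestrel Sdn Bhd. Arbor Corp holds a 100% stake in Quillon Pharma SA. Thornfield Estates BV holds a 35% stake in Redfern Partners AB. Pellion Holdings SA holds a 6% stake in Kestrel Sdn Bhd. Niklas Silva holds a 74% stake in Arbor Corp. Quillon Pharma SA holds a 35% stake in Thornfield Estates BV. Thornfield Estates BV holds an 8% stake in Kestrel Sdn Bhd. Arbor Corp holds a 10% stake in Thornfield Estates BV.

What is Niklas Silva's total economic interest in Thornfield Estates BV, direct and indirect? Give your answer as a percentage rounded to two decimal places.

Niklas reaches Thornfield along 3 paths.
Via Arbor → Quillon: 74% × 100% × 35% = 25.9%.
Via Arbor: 74% × 10% = 7.4%.
Direct stake: 49% = 49%.
Total: 25.9% + 7.4% + 49% = 82.3%.
Rounded: 82.30%.

82.30%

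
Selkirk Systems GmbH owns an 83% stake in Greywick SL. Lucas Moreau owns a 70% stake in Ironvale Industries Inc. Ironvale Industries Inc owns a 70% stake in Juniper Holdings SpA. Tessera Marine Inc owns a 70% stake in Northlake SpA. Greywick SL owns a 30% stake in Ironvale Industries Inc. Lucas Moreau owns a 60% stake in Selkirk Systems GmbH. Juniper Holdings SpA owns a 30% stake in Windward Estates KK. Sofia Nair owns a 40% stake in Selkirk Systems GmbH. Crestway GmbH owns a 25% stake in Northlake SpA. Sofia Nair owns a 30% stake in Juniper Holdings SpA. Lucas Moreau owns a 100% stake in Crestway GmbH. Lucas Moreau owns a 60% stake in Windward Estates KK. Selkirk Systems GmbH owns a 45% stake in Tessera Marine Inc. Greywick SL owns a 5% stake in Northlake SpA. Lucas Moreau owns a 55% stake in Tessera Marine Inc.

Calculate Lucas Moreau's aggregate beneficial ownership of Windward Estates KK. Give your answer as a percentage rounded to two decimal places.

Lucas reaches Windward along 3 paths.
Via Ironvale → Juniper: 70% × 70% × 30% = 14.7%.
Via Selkirk → Greywick → Ironvale → Juniper: 60% × 83% × 30% × 70% × 30% = 3.1374%.
Direct stake: 60% = 60%.
Total: 14.7% + 3.1374% + 60% = 77.8374%.
Rounded: 77.84%.

77.84%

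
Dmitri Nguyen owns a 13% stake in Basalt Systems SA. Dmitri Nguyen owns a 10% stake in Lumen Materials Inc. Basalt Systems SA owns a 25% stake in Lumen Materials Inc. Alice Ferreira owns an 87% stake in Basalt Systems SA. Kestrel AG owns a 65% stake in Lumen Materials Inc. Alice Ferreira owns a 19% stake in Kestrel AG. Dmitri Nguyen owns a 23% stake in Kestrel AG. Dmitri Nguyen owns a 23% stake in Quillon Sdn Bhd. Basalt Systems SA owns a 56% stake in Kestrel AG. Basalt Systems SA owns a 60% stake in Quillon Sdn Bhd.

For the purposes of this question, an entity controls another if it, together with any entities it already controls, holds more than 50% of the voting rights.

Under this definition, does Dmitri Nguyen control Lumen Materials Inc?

Dmitri's largest direct stake is 23% in Kestrel, which does not meet the threshold, so Dmitri controls no company.
In Lumen, Dmitri's side holds only 10%, not > 50%.
So Dmitri does not control Lumen.

No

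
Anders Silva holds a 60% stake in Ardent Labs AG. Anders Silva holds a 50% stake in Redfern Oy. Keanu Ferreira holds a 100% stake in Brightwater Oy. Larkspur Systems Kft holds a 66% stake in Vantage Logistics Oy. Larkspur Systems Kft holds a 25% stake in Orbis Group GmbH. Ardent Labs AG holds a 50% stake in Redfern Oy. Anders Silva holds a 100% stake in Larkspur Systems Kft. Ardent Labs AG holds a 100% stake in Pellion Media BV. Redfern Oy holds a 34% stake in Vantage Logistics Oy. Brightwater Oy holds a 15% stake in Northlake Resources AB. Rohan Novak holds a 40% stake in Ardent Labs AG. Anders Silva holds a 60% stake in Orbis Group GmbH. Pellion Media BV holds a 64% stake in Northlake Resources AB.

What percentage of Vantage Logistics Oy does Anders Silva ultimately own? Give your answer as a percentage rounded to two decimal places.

93.20%

Anders reaches Vantage along 3 paths.
Via Redfern: 50% × 34% = 17%.
Via Ardent → Redfern: 60% × 50% × 34% = 10.2%.
Via Larkspur: 100% × 66% = 66%.
Total: 17% + 10.2% + 66% = 93.2%.
Rounded: 93.20%.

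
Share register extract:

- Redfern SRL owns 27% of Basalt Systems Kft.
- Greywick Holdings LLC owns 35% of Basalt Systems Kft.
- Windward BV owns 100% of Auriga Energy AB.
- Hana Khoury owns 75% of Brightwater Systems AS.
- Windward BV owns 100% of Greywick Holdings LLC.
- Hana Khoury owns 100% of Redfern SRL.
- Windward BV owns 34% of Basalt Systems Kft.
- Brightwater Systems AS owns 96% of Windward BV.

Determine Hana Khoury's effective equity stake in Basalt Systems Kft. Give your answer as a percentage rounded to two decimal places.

76.68%

Hana reaches Basalt along 3 paths.
Via Redfern: 100% × 27% = 27%.
Via Brightwater → Windward → Greywick: 75% × 96% × 100% × 35% = 25.2%.
Via Brightwater → Windward: 75% × 96% × 34% = 24.48%.
Total: 27% + 25.2% + 24.48% = 76.68%.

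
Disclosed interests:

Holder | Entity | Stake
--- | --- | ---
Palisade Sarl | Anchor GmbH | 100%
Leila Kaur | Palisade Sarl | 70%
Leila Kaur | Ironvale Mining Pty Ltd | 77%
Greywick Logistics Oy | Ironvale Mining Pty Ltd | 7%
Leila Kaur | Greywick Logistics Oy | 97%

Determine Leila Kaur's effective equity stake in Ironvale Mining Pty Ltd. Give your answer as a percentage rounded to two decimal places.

Leila reaches Ironvale along 2 paths.
Via Greywick: 97% × 7% = 6.79%.
Direct stake: 77% = 77%.
Total: 6.79% + 77% = 83.79%.

83.79%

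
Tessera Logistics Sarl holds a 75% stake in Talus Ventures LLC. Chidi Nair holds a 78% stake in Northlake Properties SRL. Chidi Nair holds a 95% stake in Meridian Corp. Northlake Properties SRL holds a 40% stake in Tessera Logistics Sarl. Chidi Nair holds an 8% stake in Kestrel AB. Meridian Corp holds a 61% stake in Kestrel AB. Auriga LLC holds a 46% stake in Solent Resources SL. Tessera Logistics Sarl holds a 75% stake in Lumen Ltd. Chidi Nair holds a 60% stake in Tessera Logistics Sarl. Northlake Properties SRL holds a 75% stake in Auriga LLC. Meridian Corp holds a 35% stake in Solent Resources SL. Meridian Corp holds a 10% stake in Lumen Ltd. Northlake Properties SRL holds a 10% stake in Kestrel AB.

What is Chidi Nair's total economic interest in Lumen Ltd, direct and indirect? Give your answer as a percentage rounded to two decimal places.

77.90%

Chidi reaches Lumen along 3 paths.
Via Meridian: 95% × 10% = 9.5%.
Via Tessera: 60% × 75% = 45%.
Via Northlake → Tessera: 78% × 40% × 75% = 23.4%.
Total: 9.5% + 45% + 23.4% = 77.9%.
Rounded: 77.90%.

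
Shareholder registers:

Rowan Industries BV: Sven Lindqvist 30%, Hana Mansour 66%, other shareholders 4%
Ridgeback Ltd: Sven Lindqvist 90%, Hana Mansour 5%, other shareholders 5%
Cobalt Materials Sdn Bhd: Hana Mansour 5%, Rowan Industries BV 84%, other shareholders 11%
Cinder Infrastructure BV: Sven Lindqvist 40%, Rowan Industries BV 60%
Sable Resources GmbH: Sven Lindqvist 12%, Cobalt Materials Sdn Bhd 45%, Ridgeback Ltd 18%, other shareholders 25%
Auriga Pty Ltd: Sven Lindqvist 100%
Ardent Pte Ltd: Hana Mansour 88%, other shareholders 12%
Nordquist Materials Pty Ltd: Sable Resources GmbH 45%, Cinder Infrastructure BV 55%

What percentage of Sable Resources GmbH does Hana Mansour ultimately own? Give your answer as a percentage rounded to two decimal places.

Hana reaches Sable along 3 paths.
Via Cobalt: 5% × 45% = 2.25%.
Via Rowan → Cobalt: 66% × 84% × 45% = 24.948%.
Via Ridgeback: 5% × 18% = 0.9%.
Total: 2.25% + 24.948% + 0.9% = 28.098%.
Rounded: 28.10%.

28.10%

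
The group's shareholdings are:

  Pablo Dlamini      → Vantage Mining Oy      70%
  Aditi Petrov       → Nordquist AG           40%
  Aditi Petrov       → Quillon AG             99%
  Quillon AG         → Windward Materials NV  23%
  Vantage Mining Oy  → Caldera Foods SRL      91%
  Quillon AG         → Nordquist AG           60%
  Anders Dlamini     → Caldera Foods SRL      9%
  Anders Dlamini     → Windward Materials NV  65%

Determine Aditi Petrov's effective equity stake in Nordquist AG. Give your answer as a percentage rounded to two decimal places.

99.40%

Aditi reaches Nordquist along 2 paths.
Direct stake: 40% = 40%.
Via Quillon: 99% × 60% = 59.4%.
Total: 40% + 59.4% = 99.4%.
Rounded: 99.40%.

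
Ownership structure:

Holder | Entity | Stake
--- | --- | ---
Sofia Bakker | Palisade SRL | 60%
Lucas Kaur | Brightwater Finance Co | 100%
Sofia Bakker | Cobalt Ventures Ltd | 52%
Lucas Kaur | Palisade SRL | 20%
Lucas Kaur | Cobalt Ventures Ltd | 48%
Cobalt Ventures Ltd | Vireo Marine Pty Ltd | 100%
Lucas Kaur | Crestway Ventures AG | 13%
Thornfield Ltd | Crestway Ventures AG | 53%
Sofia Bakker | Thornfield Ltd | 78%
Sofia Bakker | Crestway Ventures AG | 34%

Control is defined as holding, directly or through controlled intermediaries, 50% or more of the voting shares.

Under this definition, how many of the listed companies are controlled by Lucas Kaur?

Lucas holds 100% of Brightwater, so Lucas controls Brightwater.
No other company's threshold is met.
Lucas controls 1 company.

1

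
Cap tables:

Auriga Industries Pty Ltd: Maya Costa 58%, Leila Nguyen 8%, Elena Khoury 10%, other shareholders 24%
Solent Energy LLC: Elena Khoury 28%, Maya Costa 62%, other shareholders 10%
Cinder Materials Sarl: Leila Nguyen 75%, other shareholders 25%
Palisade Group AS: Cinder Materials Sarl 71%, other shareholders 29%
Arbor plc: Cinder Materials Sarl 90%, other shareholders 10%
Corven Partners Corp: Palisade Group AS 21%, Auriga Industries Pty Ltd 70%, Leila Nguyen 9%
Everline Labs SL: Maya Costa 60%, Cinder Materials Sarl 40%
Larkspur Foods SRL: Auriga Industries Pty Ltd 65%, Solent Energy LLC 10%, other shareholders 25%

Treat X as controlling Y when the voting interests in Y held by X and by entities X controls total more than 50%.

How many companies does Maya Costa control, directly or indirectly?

5

Maya holds 58% of Auriga, so Maya controls Auriga.
Maya holds 62% of Solent, so Maya controls Solent.
Auriga holds 70% of Corven, so Maya controls Corven.
Maya holds 60% of Everline, so Maya controls Everline.
Auriga and Solent together hold 65% + 10% = 75% of Larkspur, so Maya controls Larkspur.
No other company's threshold is met.
Maya controls 5 companies.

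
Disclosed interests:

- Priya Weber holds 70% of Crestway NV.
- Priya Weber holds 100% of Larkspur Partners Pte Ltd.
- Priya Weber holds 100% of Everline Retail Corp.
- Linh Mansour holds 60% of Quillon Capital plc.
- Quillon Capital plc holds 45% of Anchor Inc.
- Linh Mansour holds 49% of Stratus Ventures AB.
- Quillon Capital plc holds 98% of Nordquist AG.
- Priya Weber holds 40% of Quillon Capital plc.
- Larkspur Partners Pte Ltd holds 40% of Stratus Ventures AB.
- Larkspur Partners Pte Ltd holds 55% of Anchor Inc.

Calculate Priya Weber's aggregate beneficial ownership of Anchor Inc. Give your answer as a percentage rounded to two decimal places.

Priya reaches Anchor along 2 paths.
Via Quillon: 40% × 45% = 18%.
Via Larkspur: 100% × 55% = 55%.
Total: 18% + 55% = 73%.
Rounded: 73.00%.

73.00%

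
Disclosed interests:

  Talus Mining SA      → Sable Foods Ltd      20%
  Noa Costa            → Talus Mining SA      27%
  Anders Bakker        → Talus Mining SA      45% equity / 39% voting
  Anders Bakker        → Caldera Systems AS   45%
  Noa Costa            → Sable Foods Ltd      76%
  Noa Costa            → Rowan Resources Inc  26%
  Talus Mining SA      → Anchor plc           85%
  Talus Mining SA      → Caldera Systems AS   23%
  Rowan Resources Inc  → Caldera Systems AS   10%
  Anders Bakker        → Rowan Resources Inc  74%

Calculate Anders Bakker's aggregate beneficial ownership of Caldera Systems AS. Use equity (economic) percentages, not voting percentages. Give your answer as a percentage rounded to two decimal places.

62.75%

Anders reaches Caldera along 3 paths.
Direct stake: 45% = 45%.
Via Talus: 45% × 23% = 10.35%.
Via Rowan: 74% × 10% = 7.4%.
Total: 45% + 10.35% + 7.4% = 62.75%.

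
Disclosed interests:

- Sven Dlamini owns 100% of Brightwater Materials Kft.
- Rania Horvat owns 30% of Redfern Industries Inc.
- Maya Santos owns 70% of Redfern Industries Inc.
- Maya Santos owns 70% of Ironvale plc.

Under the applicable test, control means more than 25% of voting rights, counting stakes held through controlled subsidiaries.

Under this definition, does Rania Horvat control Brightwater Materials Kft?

No

Rania holds 30% of Redfern, so Rania controls Redfern.
Neither Rania nor any entity Rania controls holds any voting interest in Brightwater.
So Rania does not control Brightwater.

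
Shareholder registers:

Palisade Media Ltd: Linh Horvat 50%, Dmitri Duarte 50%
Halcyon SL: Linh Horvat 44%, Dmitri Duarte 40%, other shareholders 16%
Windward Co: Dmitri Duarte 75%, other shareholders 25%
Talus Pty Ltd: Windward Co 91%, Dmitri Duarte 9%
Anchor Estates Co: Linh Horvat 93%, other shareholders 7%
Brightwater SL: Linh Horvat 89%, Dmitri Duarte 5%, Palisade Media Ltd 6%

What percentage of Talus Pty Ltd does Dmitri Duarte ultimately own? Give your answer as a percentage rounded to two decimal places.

Dmitri reaches Talus along 2 paths.
Via Windward: 75% × 91% = 68.25%.
Direct stake: 9% = 9%.
Total: 68.25% + 9% = 77.25%.

77.25%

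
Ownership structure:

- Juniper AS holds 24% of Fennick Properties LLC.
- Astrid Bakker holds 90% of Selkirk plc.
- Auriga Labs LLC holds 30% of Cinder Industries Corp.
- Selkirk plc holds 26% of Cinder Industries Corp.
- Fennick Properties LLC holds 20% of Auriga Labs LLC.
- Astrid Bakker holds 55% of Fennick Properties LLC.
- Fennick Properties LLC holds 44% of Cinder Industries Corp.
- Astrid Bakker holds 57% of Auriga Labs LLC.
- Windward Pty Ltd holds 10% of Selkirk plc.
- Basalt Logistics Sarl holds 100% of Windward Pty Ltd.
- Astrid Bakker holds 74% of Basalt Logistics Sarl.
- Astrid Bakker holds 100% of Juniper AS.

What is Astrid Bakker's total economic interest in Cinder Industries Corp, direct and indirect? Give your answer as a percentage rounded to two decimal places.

81.92%

Astrid reaches Cinder along 7 paths.
Via Juniper → Fennick: 100% × 24% × 44% = 10.56%.
Via Fennick: 55% × 44% = 24.2%.
Via Auriga: 57% × 30% = 17.1%.
Via Juniper → Fennick → Auriga: 100% × 24% × 20% × 30% = 1.44%.
Via Fennick → Auriga: 55% × 20% × 30% = 3.3%.
Via Selkirk: 90% × 26% = 23.4%.
Via Basalt → Windward → Selkirk: 74% × 100% × 10% × 26% = 1.924%.
Total: 10.56% + 24.2% + 17.1% + 1.44% + 3.3% + 23.4% + 1.924% = 81.924%.
Rounded: 81.92%.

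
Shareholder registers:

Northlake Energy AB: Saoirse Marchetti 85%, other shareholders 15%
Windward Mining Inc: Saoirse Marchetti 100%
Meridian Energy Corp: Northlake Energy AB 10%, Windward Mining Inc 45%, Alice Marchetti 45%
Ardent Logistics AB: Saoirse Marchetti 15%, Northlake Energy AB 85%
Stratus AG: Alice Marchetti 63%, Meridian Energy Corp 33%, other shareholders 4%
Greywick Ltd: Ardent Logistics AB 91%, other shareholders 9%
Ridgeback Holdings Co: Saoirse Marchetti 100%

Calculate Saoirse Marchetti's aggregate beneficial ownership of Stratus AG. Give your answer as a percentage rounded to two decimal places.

17.66%

Saoirse reaches Stratus along 2 paths.
Via Northlake → Meridian: 85% × 10% × 33% = 2.805%.
Via Windward → Meridian: 100% × 45% × 33% = 14.85%.
Total: 2.805% + 14.85% = 17.655%.
Rounded: 17.66%.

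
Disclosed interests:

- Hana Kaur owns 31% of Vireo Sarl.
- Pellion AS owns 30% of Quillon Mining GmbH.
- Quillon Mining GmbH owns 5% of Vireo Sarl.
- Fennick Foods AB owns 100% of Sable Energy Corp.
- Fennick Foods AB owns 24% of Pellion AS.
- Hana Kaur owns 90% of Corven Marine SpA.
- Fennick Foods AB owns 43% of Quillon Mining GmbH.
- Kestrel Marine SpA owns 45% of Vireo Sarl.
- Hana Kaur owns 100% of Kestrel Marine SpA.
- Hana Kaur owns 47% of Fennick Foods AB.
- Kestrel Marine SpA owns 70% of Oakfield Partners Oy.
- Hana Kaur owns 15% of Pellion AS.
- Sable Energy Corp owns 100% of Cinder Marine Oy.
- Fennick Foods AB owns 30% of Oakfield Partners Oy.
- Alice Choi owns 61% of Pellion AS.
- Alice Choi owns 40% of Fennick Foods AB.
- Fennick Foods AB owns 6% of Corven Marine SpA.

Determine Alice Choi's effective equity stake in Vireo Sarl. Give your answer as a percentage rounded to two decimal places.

Alice reaches Vireo along 3 paths.
Via Pellion → Quillon: 61% × 30% × 5% = 0.915%.
Via Fennick → Pellion → Quillon: 40% × 24% × 30% × 5% = 0.144%.
Via Fennick → Quillon: 40% × 43% × 5% = 0.86%.
Total: 0.915% + 0.144% + 0.86% = 1.919%.
Rounded: 1.92%.

1.92%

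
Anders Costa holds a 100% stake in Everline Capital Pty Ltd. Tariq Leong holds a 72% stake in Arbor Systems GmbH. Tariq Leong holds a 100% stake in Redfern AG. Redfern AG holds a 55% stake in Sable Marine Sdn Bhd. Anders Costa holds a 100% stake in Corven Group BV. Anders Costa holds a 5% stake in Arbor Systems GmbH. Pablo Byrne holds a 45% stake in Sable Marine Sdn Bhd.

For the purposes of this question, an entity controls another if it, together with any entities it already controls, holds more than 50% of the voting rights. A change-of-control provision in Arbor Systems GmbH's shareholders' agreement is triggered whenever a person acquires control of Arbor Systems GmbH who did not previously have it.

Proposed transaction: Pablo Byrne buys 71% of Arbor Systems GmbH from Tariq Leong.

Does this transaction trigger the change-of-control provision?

The purchase adds only to Pablo's holdings (Tariq's stake shrinks), so Pablo is the only person who could newly come to control Arbor.
Pablo's largest direct stake is 45% in Sable, which does not meet the threshold, so Pablo controls no company.
Neither Pablo nor any entity Pablo controls holds any voting interest in Arbor.
So before the transaction, Pablo does not control Arbor.
After the purchase, Pablo holds 71% of Arbor directly, and Tariq's stake falls to 1%.
Pablo holds 71% of Arbor, so Pablo controls Arbor.
Pablo did not control Arbor before and does after, so the clause is triggered.

Yes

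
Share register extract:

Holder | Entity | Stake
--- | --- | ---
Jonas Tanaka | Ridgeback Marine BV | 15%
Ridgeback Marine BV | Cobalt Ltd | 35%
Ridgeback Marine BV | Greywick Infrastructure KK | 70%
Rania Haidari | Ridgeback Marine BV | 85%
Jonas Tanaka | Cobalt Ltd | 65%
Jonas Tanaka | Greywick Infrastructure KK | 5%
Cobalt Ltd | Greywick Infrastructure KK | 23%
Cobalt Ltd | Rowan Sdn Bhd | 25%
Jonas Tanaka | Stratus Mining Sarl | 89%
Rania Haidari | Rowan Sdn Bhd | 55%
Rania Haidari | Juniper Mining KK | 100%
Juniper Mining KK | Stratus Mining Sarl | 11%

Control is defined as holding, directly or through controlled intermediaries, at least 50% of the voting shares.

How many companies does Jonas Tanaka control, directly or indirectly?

Jonas holds 65% of Cobalt, so Jonas controls Cobalt.
Jonas holds 89% of Stratus, so Jonas controls Stratus.
No other company's threshold is met.
Jonas controls 2 companies.

2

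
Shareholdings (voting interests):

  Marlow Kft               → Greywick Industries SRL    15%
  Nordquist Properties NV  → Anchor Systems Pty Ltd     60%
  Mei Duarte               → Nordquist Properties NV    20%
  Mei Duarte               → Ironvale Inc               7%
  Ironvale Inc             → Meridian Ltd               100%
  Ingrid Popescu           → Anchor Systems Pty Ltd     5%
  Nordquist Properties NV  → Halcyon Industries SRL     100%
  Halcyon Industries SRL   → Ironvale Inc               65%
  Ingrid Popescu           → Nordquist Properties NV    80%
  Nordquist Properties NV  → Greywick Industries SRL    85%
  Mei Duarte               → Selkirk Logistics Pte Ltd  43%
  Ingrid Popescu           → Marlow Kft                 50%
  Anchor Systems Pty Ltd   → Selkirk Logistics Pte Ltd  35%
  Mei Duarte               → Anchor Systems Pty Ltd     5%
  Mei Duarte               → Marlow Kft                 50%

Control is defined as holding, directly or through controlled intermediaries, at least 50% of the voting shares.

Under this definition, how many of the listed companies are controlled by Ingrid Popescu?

7

Ingrid holds 80% of Nordquist, so Ingrid controls Nordquist.
Nordquist and Ingrid together hold 60% + 5% = 65% of Anchor, so Ingrid controls Anchor.
Nordquist holds 100% of Halcyon, so Ingrid controls Halcyon.
Ingrid holds 50% of Marlow, so Ingrid controls Marlow.
Halcyon holds 65% of Ironvale, so Ingrid controls Ironvale.
Ironvale holds 100% of Meridian, so Ingrid controls Meridian.
Nordquist and Marlow together hold 85% + 15% = 100% of Greywick, so Ingrid controls Greywick.
No other company's threshold is met.
Ingrid controls 7 companies.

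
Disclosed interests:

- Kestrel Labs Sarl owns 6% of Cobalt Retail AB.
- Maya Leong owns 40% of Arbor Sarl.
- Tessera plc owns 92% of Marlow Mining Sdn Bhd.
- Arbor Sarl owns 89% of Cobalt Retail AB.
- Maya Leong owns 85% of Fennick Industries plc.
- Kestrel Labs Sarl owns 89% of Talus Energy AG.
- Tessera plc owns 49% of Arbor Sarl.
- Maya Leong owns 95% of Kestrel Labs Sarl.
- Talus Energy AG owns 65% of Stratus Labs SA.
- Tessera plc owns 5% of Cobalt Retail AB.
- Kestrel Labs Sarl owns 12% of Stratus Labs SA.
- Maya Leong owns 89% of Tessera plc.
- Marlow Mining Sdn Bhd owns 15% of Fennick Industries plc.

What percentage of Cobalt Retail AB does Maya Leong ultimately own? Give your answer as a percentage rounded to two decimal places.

Maya reaches Cobalt along 4 paths.
Via Tessera: 89% × 5% = 4.45%.
Via Tessera → Arbor: 89% × 49% × 89% = 38.8129%.
Via Arbor: 40% × 89% = 35.6%.
Via Kestrel: 95% × 6% = 5.7%.
Total: 4.45% + 38.8129% + 35.6% + 5.7% = 84.5629%.
Rounded: 84.56%.

84.56%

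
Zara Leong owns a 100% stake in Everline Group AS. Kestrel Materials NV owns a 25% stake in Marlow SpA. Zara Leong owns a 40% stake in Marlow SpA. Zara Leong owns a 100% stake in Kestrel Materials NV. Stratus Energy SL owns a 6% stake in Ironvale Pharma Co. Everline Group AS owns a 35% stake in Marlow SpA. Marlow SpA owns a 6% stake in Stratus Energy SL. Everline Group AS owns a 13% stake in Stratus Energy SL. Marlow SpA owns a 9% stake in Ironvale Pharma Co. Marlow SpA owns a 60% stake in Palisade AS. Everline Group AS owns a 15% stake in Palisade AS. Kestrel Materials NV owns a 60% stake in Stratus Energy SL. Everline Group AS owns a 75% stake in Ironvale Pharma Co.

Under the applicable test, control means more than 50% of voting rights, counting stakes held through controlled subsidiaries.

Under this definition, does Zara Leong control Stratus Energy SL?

Zara holds 100% of Kestrel, so Zara controls Kestrel.
Zara holds 100% of Everline, so Zara controls Everline.
Everline and Kestrel and Zara together hold 35% + 25% + 40% = 100% of Marlow, so Zara controls Marlow.
Everline and Kestrel and Marlow together hold 13% + 60% + 6% = 79% of Stratus, so Zara controls Stratus.

Yes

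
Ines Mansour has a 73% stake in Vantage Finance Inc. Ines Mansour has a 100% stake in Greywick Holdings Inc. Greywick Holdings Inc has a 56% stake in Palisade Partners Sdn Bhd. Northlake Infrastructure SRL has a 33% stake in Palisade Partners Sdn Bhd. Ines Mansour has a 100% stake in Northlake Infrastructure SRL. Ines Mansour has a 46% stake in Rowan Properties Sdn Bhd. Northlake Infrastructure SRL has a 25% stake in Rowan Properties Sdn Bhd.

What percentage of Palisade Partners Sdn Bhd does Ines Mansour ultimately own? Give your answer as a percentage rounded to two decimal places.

Ines reaches Palisade along 2 paths.
Via Greywick: 100% × 56% = 56%.
Via Northlake: 100% × 33% = 33%.
Total: 56% + 33% = 89%.
Rounded: 89.00%.

89.00%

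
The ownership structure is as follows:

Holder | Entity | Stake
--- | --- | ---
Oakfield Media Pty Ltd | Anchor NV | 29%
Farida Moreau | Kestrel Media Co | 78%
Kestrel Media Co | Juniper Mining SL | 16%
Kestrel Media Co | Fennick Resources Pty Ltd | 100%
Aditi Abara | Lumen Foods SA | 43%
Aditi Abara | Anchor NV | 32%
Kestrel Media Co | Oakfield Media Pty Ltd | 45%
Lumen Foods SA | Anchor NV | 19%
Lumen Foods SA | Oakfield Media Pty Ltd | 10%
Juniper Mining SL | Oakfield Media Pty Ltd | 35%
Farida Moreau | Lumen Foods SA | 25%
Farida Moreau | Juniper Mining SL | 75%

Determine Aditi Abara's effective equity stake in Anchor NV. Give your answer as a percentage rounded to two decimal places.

Aditi reaches Anchor along 3 paths.
Via Lumen → Oakfield: 43% × 10% × 29% = 1.247%.
Via Lumen: 43% × 19% = 8.17%.
Direct stake: 32% = 32%.
Total: 1.247% + 8.17% + 32% = 41.417%.
Rounded: 41.42%.

41.42%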